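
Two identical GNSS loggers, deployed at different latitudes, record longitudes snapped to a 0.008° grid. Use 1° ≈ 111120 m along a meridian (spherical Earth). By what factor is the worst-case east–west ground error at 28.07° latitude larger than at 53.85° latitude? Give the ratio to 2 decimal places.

With a 0.008° grid the true value lies within half a step, ±0.008°/2 = ±0.004°, of the stored one.
Error at 28.07° = 0.004° × 111120 × cos 28.07° ≈ 444.48 × 0.8824 = 392.2 m.
At 53.85°: 0.004° × 111120 × cos 53.85° = 0.004 × 111120 × 0.5899 ≈ 262.2 m.
Ratio: 392.2 / 262.2 = cos 28.07° / cos 53.85° ≈ 1.4958.

1.50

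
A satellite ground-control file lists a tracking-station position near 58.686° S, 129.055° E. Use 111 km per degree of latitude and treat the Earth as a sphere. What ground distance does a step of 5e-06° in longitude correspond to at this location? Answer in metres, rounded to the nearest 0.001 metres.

One degree of longitude here spans 111000 × cos 58.686° = 111000 × 0.5197 ≈ 57689.8 m; 5e-06° of that is 0.288449 m.

0.288 metres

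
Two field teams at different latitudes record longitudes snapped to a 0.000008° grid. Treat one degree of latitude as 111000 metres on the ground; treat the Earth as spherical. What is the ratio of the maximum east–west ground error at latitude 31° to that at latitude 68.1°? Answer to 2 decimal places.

With a 0.000008° grid the true value lies within half a step, ±0.000008°/2 = ±4e-06°, of the stored one.
At 31°: 4e-06° × 111000 × cos 31° = 4e-06 × 111000 × 0.8572 ≈ 0.38058 m.
At 68.1°: 4e-06° × 111000 × cos 68.1° = 4e-06 × 111000 × 0.3730 ≈ 0.16561 m.
The ratio reduces to cos 31° / cos 68.1° = 0.8572/0.3730 ≈ 2.2981.

2.30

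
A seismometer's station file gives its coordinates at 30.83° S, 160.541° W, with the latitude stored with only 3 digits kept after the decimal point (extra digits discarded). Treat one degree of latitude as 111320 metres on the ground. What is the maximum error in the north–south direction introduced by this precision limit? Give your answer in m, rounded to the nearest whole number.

Truncating at 3 decimal places can drop up to a full unit in the last place, so the latitude may be off by as much as 0.001°.
So the N–S error is at most 0.001 × 111320 = 111.32 m.

111 m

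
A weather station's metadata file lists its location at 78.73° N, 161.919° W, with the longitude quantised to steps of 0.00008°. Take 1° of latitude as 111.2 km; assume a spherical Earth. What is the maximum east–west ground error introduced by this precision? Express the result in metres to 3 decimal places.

0.869 metres

With a 0.00008° grid the true value lies within half a step, ±0.00008°/2 = ±4e-05°, of the stored one.
Parallels shrink by cos φ, so at 78.73° a degree of longitude is 111200 × 0.1954 ≈ 21732.1 m.
So at most 4e-05° × 21732.1 ≈ 0.869285 m east–west.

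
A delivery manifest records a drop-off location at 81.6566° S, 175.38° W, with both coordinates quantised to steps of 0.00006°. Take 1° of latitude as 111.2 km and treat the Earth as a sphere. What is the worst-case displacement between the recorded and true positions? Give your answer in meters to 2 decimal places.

With a 0.00006° grid the true value lies within half a step, ±0.00006°/2 = ±3e-05°, of the stored one.
N–S: 3e-05° × 111200 m/° = 3.336 m.
E–W at 81.6566°: 3e-05° × 111200 × cos 81.6566° = 3e-05 × 111200 × 0.1451 ≈ 0.484073 m.
Combining orthogonally: (3.336² + 0.484073²)^½ ≈ 3.37094 m.

3.37 meters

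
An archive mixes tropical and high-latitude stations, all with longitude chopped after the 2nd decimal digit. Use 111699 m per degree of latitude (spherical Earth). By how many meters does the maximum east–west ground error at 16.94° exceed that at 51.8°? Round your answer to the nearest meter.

Truncating at 2 decimal places can drop up to a full unit in the last place, so the longitude may be off by as much as 0.01°.
Error at 16.94° = 0.01° × 111699 × cos 16.94° ≈ 1117 × 0.9566 = 1068.5 m.
Error at 51.8° = 0.01° × 111699 × cos 51.8° ≈ 1117 × 0.6184 = 690.76 m.
Difference: 1068.5 − 690.76 = 377.77 m.

378 meters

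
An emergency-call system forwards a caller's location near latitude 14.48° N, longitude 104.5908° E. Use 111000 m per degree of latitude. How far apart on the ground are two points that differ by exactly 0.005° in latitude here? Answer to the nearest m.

Along a meridian 0.005° is 0.005 × 111000 = 555 m.

555 m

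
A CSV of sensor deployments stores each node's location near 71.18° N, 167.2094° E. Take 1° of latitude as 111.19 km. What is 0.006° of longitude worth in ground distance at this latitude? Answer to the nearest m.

215 m

One degree of longitude here spans 111190 × cos 71.18° = 111190 × 0.3226 ≈ 35869.5 m; 0.006° of that is 215.217 m.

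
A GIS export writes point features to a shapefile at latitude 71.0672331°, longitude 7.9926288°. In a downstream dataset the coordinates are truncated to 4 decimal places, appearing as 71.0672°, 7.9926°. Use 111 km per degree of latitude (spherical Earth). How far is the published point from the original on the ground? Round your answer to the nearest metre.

4 metres

The latitude changed by +0.0000331° and the longitude by +0.0000288°.
North–south shift: 0.0000331 × 111000 = 3.6741 m.
E–W at 71.0672°: 0.0000288° × 111000 × cos 71.0672° = 0.0000288 × 111000 × 0.3245 ≈ 1.03723 m.
Distance: √(3.6741² + 1.03723²) ≈ 3.8177 m.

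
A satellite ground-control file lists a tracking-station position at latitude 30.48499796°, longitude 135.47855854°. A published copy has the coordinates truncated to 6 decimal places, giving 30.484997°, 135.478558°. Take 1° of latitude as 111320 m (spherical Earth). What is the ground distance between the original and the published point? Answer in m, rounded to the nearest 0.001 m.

Δlat = 30.48499796 − 30.484997 = +0.00000096°; Δlon = 135.47855854 − 135.478558 = +0.00000054°.
North–south shift: 0.00000096 × 111320 = 0.106867 m.
E–W at 30.485°: 0.00000054° × 111320 × cos 30.485° = 0.00000054 × 111320 × 0.8618 ≈ 0.0518029 m.
Hypotenuse of the two orthogonal shifts: √(0.106867² + 0.0518029²) = 0.118761 m.

0.119 m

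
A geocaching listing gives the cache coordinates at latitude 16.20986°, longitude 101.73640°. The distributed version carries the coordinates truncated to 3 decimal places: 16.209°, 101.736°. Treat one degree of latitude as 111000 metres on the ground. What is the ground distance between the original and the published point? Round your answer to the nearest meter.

Δlat = 16.20986 − 16.209 = +0.00086°; Δlon = 101.73640 − 101.736 = +0.00040°.
North–south shift: 0.00086 × 111000 = 95.46 m.
East–west at this latitude: 0.00040° × 111000 × cos 16.209° ≈ 0.00040 × 106588 = 42.6351 m.
Combined displacement = (95.46² + 42.6351²)^½ ≈ 104.548 m.

105 meters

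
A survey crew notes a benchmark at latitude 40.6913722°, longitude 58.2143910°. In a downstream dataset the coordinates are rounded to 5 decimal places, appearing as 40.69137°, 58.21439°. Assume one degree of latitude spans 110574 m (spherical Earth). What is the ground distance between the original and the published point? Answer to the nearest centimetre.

26 centimetres

The latitude changed by +0.0000022° and the longitude by +0.0000010°.
N–S: 0.0000022° × 110574 m/° = 0.243263 m.
E–W at 40.6914°: 0.0000010° × 110574 × cos 40.6914° = 0.0000010 × 110574 × 0.7582 ≈ 0.0838408 m.
Hypotenuse of the two orthogonal shifts: √(0.243263² + 0.0838408²) = 0.257305 m.
That is 0.257305 m = 25.731 cm.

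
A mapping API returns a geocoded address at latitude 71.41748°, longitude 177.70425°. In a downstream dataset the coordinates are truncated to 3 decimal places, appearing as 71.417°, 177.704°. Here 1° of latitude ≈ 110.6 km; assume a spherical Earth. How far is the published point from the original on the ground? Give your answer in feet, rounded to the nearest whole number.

177 feet

Δlat = 71.41748 − 71.417 = +0.00048°; Δlon = 177.70425 − 177.704 = +0.00025°.
N–S: 0.00048° × 110600 m/° = 53.088 m.
East–west at this latitude: 0.00025° × 110600 × cos 71.417° ≈ 0.00025 × 35245.8 = 8.81145 m.
Distance: √(53.088² + 8.81145²) ≈ 53.8143 m.
In feet: 53.8143 m ÷ 0.3048 ≈ 176.56 ft.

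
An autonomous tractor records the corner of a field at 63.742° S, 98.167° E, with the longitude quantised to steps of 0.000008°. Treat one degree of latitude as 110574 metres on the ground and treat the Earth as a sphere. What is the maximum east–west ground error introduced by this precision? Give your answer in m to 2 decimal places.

0.20 m

With a 0.000008° grid the true value lies within half a step, ±0.000008°/2 = ±4e-06°, of the stored one.
One degree of longitude at 63.742° is 110574 × cos 63.742° ≈ 110574 × 0.4424 = 48919.5 m.
So at most 4e-06° × 48919.5 ≈ 0.195678 m east–west.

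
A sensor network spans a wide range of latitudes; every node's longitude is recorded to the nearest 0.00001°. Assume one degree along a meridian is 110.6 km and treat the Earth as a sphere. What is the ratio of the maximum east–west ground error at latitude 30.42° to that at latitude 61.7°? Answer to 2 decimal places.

Rounding to 5 decimal places leaves the longitude within ±5e-06° of the true value.
At 30.42°: 5e-06° × 110600 × cos 30.42° = 5e-06 × 110600 × 0.8623 ≈ 0.47687 m.
Error at 61.7° = 5e-06° × 110600 × cos 61.7° ≈ 0.553 × 0.4741 = 0.26217 m.
The ratio reduces to cos 30.42° / cos 61.7° = 0.8623/0.4741 ≈ 1.8189.

1.82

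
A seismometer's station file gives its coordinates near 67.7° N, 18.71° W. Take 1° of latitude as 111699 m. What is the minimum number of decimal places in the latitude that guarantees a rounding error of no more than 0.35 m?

One degree of latitude covers 111699 m.
With N decimal places the half-ulp bound is 0.5·10⁻ᴺ°, or 0.5·10⁻ᴺ × 111699 m on the ground.
Setting 55849.5 × 10⁻ᴺ ≤ 0.35 gives 10ᴺ ≥ 1.596e+05, i.e. N ≥ 5.20.
At 5 places the error can reach 0.558 m, but 6 places keeps it to 0.0558 m.

6 decimal places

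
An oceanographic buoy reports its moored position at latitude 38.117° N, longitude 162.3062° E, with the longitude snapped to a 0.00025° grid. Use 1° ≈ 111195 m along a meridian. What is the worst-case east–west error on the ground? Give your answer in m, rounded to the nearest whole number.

11 m

With a 0.00025° grid the true value lies within half a step, ±0.00025°/2 = ±0.000125°, of the stored one.
Parallels shrink by cos φ, so at 38.117° a degree of longitude is 111195 × 0.7868 ≈ 87482.9 m.
East–west error: 0.000125° × 87482.9 m/° ≈ 10.9354 m.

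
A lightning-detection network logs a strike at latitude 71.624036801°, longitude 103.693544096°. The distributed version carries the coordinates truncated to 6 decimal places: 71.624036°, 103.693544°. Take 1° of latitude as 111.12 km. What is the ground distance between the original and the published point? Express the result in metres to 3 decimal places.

The latitude changed by +0.000000801° and the longitude by +0.000000096°.
North–south shift: 0.000000801 × 111120 = 0.0890071 m.
E–W at 71.624°: 0.000000096° × 111120 × cos 71.624° = 0.000000096 × 111120 × 0.3153 ≈ 0.00336295 m.
Hypotenuse of the two orthogonal shifts: √(0.0890071² + 0.00336295²) = 0.0890706 m.

0.089 metres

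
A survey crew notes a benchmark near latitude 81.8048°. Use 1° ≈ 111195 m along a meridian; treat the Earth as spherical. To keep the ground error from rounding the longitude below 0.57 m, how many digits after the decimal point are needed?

At 81.8048° one degree of longitude covers 111195 × cos 81.8048° ≈ 111195 × 0.1425 ≈ 15850.4 m.
Rounding to N decimal places gives at most 0.5 × 10⁻ᴺ degrees of error, i.e. 0.5 × 10⁻ᴺ × 15850.4 m.
Setting 7925.2 × 10⁻ᴺ ≤ 0.57 gives 10ᴺ ≥ 1.39e+04, i.e. N ≥ 4.14.
At 4 places the error can reach 0.793 m, but 5 places keeps it to 0.0793 m.

5 decimal places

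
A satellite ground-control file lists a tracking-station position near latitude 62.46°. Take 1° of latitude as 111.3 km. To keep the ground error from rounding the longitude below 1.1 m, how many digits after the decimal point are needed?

5

At 62.46° one degree of longitude covers 111300 × cos 62.46° ≈ 111300 × 0.4624 ≈ 51461.5 m.
Rounding to N decimal places gives at most 0.5 × 10⁻ᴺ degrees of error, i.e. 0.5 × 10⁻ᴺ × 51461.5 m.
Setting 25730.8 × 10⁻ᴺ ≤ 1.1 gives 10ᴺ ≥ 2.339e+04, i.e. N ≥ 4.37.
So 5 decimal places suffice (0.257 m); 4 would allow up to 2.57 m.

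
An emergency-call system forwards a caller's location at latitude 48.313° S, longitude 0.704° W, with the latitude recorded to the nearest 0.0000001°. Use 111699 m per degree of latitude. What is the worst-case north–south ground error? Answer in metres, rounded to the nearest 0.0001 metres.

Rounding to 7 decimal places leaves the latitude within ±5e-08° of the true value.
Along the meridian that is 5e-08° × 111699 m/° = 0.00558495 m.

0.0056 metres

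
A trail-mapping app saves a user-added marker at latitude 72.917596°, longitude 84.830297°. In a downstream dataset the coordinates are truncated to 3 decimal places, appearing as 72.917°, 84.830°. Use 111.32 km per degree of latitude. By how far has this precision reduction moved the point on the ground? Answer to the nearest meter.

Δlat = 72.917596 − 72.917 = +0.000596°; Δlon = 84.830297 − 84.830 = +0.000297°.
North–south shift: 0.000596 × 111320 = 66.3467 m.
East–west at this latitude: 0.000297° × 111320 × cos 72.917° ≈ 0.000297 × 32701 = 9.7122 m.
Combined displacement = (66.3467² + 9.7122²)^½ ≈ 67.0538 m.

67 meters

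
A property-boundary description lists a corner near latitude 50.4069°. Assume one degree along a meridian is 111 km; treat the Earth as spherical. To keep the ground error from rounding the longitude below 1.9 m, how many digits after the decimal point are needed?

5 decimal places

At 50.4069° one degree of longitude covers 111000 × cos 50.4069° ≈ 111000 × 0.6373 ≈ 70743.8 m.
Rounding to N decimal places gives at most 0.5 × 10⁻ᴺ degrees of error, i.e. 0.5 × 10⁻ᴺ × 70743.8 m.
Setting 35371.9 × 10⁻ᴺ ≤ 1.9 gives 10ᴺ ≥ 1.862e+04, i.e. N ≥ 4.27.
So 5 decimal places suffice (0.354 m); 4 would allow up to 3.54 m.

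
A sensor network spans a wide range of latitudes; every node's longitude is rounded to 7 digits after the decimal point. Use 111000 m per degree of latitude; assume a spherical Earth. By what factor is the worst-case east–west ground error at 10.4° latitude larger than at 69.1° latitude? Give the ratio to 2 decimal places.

Rounding to 7 decimal places leaves the longitude within ±5e-08° of the true value.
At 10.4°: 5e-08° × 111000 × cos 10.4° = 5e-08 × 111000 × 0.9836 ≈ 0.0054588 m.
Error at 69.1° = 5e-08° × 111000 × cos 69.1° ≈ 0.00555 × 0.3567 = 0.0019799 m.
Ratio: 0.0054588 / 0.0019799 = cos 10.4° / cos 69.1° ≈ 2.7571.

2.76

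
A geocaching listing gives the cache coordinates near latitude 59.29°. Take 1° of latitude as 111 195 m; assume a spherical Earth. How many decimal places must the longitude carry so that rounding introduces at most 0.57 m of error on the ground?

5 decimal places

At 59.29° one degree of longitude covers 111195 × cos 59.29° ≈ 111195 × 0.5107 ≈ 56786.5 m.
With N decimal places the half-ulp bound is 0.5·10⁻ᴺ°, or 0.5·10⁻ᴺ × 56786.5 m on the ground.
Setting 28393.3 × 10⁻ᴺ ≤ 0.57 gives 10ᴺ ≥ 4.981e+04, i.e. N ≥ 4.70.
At 4 places the error can reach 2.84 m, but 5 places keeps it to 0.284 m.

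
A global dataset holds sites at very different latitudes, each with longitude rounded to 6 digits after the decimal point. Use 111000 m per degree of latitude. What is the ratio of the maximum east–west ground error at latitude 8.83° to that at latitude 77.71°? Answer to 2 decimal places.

Rounding to 6 decimal places leaves the longitude within ±5e-07° of the true value.
At 8.83°: 5e-07° × 111000 × cos 8.83° = 5e-07 × 111000 × 0.9881 ≈ 0.054842 m.
At 77.71°: 5e-07° × 111000 × cos 77.71° = 5e-07 × 111000 × 0.2129 ≈ 0.011814 m.
Ratio: 0.054842 / 0.011814 = cos 8.83° / cos 77.71° ≈ 4.6422.

4.64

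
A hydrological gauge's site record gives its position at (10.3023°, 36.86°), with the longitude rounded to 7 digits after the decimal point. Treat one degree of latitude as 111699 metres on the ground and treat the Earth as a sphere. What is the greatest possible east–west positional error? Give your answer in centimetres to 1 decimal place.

0.5 centimetres

Rounding to 7 decimal places leaves the longitude within ±5e-08° of the true value.
Parallels shrink by cos φ, so at 10.3023° a degree of longitude is 111699 × 0.9839 ≈ 109898 m.
East–west error: 5e-08° × 109898 m/° ≈ 0.00549491 m.
That is 0.00549491 m = 0.54949 cm.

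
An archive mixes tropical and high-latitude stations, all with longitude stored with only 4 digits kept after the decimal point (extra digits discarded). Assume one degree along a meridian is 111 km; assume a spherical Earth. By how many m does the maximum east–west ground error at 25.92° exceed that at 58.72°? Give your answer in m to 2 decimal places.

Truncating at 4 decimal places can drop up to a full unit in the last place, so the longitude may be off by as much as 0.0001°.
Error at 25.92° = 0.0001° × 111000 × cos 25.92° ≈ 11.1 × 0.8994 = 9.9834 m.
At 58.72°: 0.0001° × 111000 × cos 58.72° = 0.0001 × 111000 × 0.5192 ≈ 5.7634 m.
Difference: 9.9834 − 5.7634 = 4.22 m.

4.22 m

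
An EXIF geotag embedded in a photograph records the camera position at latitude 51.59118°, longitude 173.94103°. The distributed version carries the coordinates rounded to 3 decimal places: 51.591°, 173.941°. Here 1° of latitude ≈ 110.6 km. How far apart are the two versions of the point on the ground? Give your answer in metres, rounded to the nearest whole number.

Δlat = 51.59118 − 51.591 = +0.00018°; Δlon = 173.94103 − 173.941 = +0.00003°.
North–south shift: 0.00018 × 110600 = 19.908 m.
E–W at 51.591°: 0.00003° × 110600 × cos 51.591° = 0.00003 × 110600 × 0.6213 ≈ 2.06138 m.
Combined displacement = (19.908² + 2.06138²)^½ ≈ 20.0144 m.

20 metres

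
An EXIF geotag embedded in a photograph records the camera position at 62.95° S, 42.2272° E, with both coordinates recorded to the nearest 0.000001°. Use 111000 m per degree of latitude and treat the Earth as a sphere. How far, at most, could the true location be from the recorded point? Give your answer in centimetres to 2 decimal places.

6.10 centimetres

Rounding to 6 decimal places leaves each coordinate within ±5e-07° of the true value.
N–S: 5e-07° × 111000 m/° = 0.0555 m.
E–W at 62.95°: 5e-07° × 111000 × cos 62.95° = 5e-07 × 111000 × 0.4548 ≈ 0.0252396 m.
Worst case both components are at the extreme and orthogonal: √(0.0555² + 0.0252396²) ≈ 0.0609696 m.
That is 0.0609696 m = 6.097 cm.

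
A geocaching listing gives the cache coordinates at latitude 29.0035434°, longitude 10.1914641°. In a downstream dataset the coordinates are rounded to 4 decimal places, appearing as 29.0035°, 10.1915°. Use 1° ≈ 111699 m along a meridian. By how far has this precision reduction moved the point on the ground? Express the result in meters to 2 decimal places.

5.98 meters

Δlat = 29.0035434 − 29.0035 = +0.0000434°; Δlon = 10.1914641 − 10.1915 = -0.0000359°.
North–south shift: 0.0000434 × 111699 = 4.84774 m.
East–west at this latitude: -0.0000359° × 111699 × cos 29.0035° ≈ -0.0000359 × 97690.8 = -3.5071 m.
Distance: √(4.84774² + 3.5071²) ≈ 5.98334 m.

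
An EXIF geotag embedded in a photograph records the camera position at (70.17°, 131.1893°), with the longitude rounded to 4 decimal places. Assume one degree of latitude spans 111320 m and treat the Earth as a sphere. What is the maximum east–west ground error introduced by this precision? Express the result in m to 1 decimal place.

Rounding to 4 decimal places leaves the longitude within ±5e-05° of the true value.
One degree of longitude at 70.17° is 111320 × cos 70.17° ≈ 111320 × 0.3392 = 37763.1 m.
East–west error: 5e-05° × 37763.1 m/° ≈ 1.88816 m.

1.9 m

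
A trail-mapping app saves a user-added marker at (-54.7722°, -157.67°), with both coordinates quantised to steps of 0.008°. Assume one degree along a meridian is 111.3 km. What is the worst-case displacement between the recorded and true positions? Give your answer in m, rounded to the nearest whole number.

With a 0.008° grid the true value lies within half a step, ±0.008°/2 = ±0.004°, of the stored one.
N–S: 0.004° × 111300 m/° = 445.2 m.
Longitude error → 0.004 × 111300 × cos 54.7722° = 0.004 × 111300 × 0.5768 ≈ 256.804 m.
Combining orthogonally: (445.2² + 256.804²)^½ ≈ 513.957 m.

514 m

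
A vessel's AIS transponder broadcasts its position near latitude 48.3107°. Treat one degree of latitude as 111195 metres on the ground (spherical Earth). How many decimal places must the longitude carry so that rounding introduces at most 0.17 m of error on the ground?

At 48.3107° one degree of longitude covers 111195 × cos 48.3107° ≈ 111195 × 0.6651 ≈ 73954.8 m.
With N decimal places the half-ulp bound is 0.5·10⁻ᴺ°, or 0.5·10⁻ᴺ × 73954.8 m on the ground.
Need 0.5 × 73954.8 × 10⁻ᴺ ≤ 0.17 → 10⁻ᴺ ≤ 4.597e-06, so N ≥ 5.34.
At 5 places the error can reach 0.37 m, but 6 places keeps it to 0.037 m.

6 decimal places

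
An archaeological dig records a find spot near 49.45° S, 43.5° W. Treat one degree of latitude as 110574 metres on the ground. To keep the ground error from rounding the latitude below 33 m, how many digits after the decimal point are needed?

One degree of latitude covers 110574 m.
N decimal places → at most half a unit in the last place, 0.5 × 10⁻ᴺ° = 110574/2 × 10⁻ᴺ m.
Need 0.5 × 110574 × 10⁻ᴺ ≤ 33 → 10⁻ᴺ ≤ 5.969e-04, so N ≥ 3.22.
At 3 places the error can reach 55.3 m, but 4 places keeps it to 5.53 m.

4 decimal places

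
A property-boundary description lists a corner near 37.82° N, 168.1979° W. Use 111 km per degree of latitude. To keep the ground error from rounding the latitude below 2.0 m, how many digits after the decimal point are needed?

5

One degree of latitude covers 111000 m.
Rounding to N decimal places gives at most 0.5 × 10⁻ᴺ degrees of error, i.e. 0.5 × 10⁻ᴺ × 111000 m.
Need 0.5 × 111000 × 10⁻ᴺ ≤ 2.0 → 10⁻ᴺ ≤ 3.604e-05, so N ≥ 4.44.
So 5 decimal places suffice (0.555 m); 4 would allow up to 5.55 m.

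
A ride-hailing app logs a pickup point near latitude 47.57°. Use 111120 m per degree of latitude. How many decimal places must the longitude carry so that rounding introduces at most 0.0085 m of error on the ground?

At 47.57° one degree of longitude covers 111120 × cos 47.57° ≈ 111120 × 0.6747 ≈ 74971.4 m.
Rounding to N decimal places gives at most 0.5 × 10⁻ᴺ degrees of error, i.e. 0.5 × 10⁻ᴺ × 74971.4 m.
Need 0.5 × 74971.4 × 10⁻ᴺ ≤ 0.0085 → 10⁻ᴺ ≤ 2.268e-07, so N ≥ 6.64.
N = 6 would give 0.0375 m (too coarse); N = 7 gives 0.00375 m ≤ 0.0085 m.

7 decimal places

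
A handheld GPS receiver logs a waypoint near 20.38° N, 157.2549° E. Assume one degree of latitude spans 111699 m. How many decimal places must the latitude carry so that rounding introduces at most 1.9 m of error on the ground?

One degree of latitude covers 111699 m.
With N decimal places the half-ulp bound is 0.5·10⁻ᴺ°, or 0.5·10⁻ᴺ × 111699 m on the ground.
Need 0.5 × 111699 × 10⁻ᴺ ≤ 1.9 → 10⁻ᴺ ≤ 3.402e-05, so N ≥ 4.47.
N = 4 would give 5.58 m (too coarse); N = 5 gives 0.558 m ≤ 1.9 m.

5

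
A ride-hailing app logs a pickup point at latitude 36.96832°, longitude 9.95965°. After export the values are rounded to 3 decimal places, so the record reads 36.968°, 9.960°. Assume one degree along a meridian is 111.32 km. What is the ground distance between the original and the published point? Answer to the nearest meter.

Δlat = 36.96832 − 36.968 = +0.00032°; Δlon = 9.95965 − 9.960 = -0.00035°.
N–S: 0.00032° × 111320 m/° = 35.6224 m.
East–west at this latitude: -0.00035° × 111320 × cos 36.968° ≈ -0.00035 × 88941.5 = -31.1295 m.
Hypotenuse of the two orthogonal shifts: √(35.6224² + 31.1295²) = 47.3075 m.

47 meters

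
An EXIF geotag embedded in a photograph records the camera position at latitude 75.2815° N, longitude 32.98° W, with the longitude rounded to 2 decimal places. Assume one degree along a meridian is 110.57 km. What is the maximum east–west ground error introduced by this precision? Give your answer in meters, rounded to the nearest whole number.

Rounding to 2 decimal places leaves the longitude within ±0.005° of the true value.
At latitude 75.2815° a degree of longitude spans 110570 m × cos 75.2815° = 110570 × 0.2541 ≈ 28092.5 m.
So at most 0.005° × 28092.5 ≈ 140.463 m east–west.

140 meters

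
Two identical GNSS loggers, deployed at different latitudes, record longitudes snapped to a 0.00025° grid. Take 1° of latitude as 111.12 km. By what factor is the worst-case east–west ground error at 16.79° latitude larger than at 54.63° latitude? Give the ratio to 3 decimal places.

With a 0.00025° grid the true value lies within half a step, ±0.00025°/2 = ±0.000125°, of the stored one.
Error at 16.79° = 0.000125° × 111120 × cos 16.79° ≈ 13.89 × 0.9574 = 13.298 m.
Error at 54.63° = 0.000125° × 111120 × cos 54.63° ≈ 13.89 × 0.5789 = 8.0403 m.
Ratio: 13.298 / 8.0403 = cos 16.79° / cos 54.63° ≈ 1.6539.

1.654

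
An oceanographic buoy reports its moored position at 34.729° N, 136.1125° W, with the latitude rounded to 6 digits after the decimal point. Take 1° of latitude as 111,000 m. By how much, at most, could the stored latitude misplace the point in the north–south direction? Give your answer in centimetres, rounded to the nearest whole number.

Rounding to 6 decimal places leaves the latitude within ±5e-07° of the true value.
North–south distance: 5e-07° × 111000 m/° = 0.0555 m.
That is 0.0555 m = 5.55 cm.

6 centimetres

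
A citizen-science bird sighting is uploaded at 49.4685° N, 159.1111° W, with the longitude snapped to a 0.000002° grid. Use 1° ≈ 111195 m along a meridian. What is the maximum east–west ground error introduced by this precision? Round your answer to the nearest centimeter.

7 centimeters

With a 0.000002° grid the true value lies within half a step, ±0.000002°/2 = ±1e-06°, of the stored one.
Parallels shrink by cos φ, so at 49.4685° a degree of longitude is 111195 × 0.6499 ≈ 72261.9 m.
Maximum E–W displacement: 1e-06 × 72261.9 = 0.0722619 m.
That is 0.0722619 m = 7.2262 cm.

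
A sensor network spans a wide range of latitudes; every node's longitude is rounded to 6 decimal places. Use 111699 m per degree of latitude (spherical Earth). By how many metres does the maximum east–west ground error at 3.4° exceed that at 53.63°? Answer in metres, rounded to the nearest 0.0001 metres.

Rounding to 6 decimal places leaves the longitude within ±5e-07° of the true value.
At 3.4°: 5e-07° × 111699 × cos 3.4° = 5e-07 × 111699 × 0.9982 ≈ 0.055751 m.
At 53.63°: 5e-07° × 111699 × cos 53.63° = 5e-07 × 111699 × 0.5930 ≈ 0.033119 m.
So the lower-latitude error exceeds the higher by 0.055751 − 0.033119 = 0.022633 m.

0.0226 metres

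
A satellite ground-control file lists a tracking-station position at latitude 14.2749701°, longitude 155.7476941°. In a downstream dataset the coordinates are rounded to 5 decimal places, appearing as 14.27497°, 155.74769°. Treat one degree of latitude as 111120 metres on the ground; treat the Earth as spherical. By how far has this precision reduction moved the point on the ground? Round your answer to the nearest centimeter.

The latitude changed by +0.0000001° and the longitude by +0.0000041°.
N–S: 0.0000001° × 111120 m/° = 0.011112 m.
East–west at this latitude: 0.0000041° × 111120 × cos 14.275° ≈ 0.0000041 × 107689 = 0.441525 m.
Distance: √(0.011112² + 0.441525²) ≈ 0.441665 m.
That is 0.441665 m = 44.166 cm.

44 centimeters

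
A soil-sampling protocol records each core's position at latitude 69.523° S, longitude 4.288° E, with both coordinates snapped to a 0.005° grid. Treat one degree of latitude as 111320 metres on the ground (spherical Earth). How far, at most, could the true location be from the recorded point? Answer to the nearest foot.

967 feet

With a 0.005° grid the true value lies within half a step, ±0.005°/2 = ±0.0025°, of the stored one.
North–south component: 0.0025° × 111320 = 278.3 m.
E–W at 69.523°: 0.0025° × 111320 × cos 69.523° = 0.0025 × 111320 × 0.3498 ≈ 97.3581 m.
Worst case both components are at the extreme and orthogonal: √(278.3² + 97.3581²) ≈ 294.838 m.
In feet: 294.838 m ÷ 0.3048 ≈ 967.32 ft.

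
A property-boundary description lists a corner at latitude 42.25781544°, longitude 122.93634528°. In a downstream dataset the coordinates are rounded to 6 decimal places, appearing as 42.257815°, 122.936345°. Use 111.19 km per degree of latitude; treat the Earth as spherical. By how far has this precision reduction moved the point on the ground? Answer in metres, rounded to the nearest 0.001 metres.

The latitude changed by +0.00000044° and the longitude by +0.00000028°.
N–S: 0.00000044° × 111190 m/° = 0.0489236 m.
East–west at this latitude: 0.00000028° × 111190 × cos 42.2578° ≈ 0.00000028 × 82294.7 = 0.0230425 m.
Distance: √(0.0489236² + 0.0230425²) ≈ 0.0540784 m.

0.054 metres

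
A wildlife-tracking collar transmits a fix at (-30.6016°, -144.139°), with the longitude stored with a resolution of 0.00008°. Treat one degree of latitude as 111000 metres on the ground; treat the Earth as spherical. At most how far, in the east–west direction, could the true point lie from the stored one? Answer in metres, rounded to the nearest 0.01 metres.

With a 0.00008° grid the true value lies within half a step, ±0.00008°/2 = ±4e-05°, of the stored one.
Parallels shrink by cos φ, so at 30.6016° a degree of longitude is 111000 × 0.8607 ≈ 95540.8 m.
Maximum E–W displacement: 4e-05 × 95540.8 = 3.82163 m.

3.82 metres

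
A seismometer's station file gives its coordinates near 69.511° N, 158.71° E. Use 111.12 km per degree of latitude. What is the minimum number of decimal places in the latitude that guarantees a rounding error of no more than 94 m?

3

One degree of latitude covers 111120 m.
Rounding to N decimal places gives at most 0.5 × 10⁻ᴺ degrees of error, i.e. 0.5 × 10⁻ᴺ × 111120 m.
Setting 55560 × 10⁻ᴺ ≤ 94 gives 10ᴺ ≥ 591.1, i.e. N ≥ 2.77.
At 2 places the error can reach 556 m, but 3 places keeps it to 55.6 m.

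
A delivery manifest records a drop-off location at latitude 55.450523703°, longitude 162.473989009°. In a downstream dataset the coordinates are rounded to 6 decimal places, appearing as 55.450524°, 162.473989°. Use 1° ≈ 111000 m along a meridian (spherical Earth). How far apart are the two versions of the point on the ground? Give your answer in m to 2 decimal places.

0.03 m

The latitude changed by -0.000000297° and the longitude by +0.000000009°.
N–S: -0.000000297° × 111000 m/° = -0.032967 m.
E–W at 55.4505°: 0.000000009° × 111000 × cos 55.4505° = 0.000000009 × 111000 × 0.5671 ≈ 0.000566552 m.
Hypotenuse of the two orthogonal shifts: √(0.032967² + 0.000566552²) = 0.0329719 m.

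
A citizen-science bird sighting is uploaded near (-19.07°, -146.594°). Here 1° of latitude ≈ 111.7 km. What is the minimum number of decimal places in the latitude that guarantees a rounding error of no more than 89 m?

One degree of latitude covers 111700 m.
With N decimal places the half-ulp bound is 0.5·10⁻ᴺ°, or 0.5·10⁻ᴺ × 111700 m on the ground.
Need 0.5 × 111700 × 10⁻ᴺ ≤ 89 → 10⁻ᴺ ≤ 1.594e-03, so N ≥ 2.80.
So 3 decimal places suffice (55.9 m); 2 would allow up to 558 m.

3 decimal places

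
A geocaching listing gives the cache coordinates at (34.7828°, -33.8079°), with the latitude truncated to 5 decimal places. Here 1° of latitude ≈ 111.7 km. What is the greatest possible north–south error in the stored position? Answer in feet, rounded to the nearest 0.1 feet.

Truncating at 5 decimal places can drop up to a full unit in the last place, so the latitude may be off by as much as 1e-05°.
Along the meridian that is 1e-05° × 111700 m/° = 1.117 m.
In feet: 1.117 m ÷ 0.3048 ≈ 3.6647 ft.

3.7 feet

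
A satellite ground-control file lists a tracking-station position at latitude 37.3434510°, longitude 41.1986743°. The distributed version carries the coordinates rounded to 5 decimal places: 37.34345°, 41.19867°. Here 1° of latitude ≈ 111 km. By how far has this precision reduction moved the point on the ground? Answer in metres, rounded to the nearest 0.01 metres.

0.40 metres

The latitude changed by +0.0000010° and the longitude by +0.0000043°.
North–south shift: 0.0000010 × 111000 = 0.111 m.
East–west at this latitude: 0.0000043° × 111000 × cos 37.3434° ≈ 0.0000043 × 88246.5 = 0.37946 m.
Hypotenuse of the two orthogonal shifts: √(0.111² + 0.37946²) = 0.395362 m.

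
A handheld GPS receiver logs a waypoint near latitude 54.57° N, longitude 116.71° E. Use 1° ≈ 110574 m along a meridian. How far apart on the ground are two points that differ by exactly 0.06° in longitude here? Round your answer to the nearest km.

4 km

At 54.57° a degree of longitude is 110574 × cos 54.57° ≈ 64100.6 m, so 0.06° corresponds to 3846.04 m.
That is 3846.04 m = 3.846 km.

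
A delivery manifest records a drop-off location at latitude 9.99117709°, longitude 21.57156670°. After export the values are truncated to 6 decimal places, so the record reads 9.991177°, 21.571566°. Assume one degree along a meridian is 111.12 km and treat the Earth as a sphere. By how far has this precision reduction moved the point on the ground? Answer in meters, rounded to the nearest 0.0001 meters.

0.0773 meters

Δlat = 9.99117709 − 9.991177 = +0.00000009°; Δlon = 21.57156670 − 21.571566 = +0.00000070°.
N–S: 0.00000009° × 111120 m/° = 0.0100008 m.
East–west at this latitude: 0.00000070° × 111120 × cos 9.99118° ≈ 0.00000070 × 109435 = 0.0766044 m.
Combined displacement = (0.0100008² + 0.0766044²)^½ ≈ 0.0772544 m.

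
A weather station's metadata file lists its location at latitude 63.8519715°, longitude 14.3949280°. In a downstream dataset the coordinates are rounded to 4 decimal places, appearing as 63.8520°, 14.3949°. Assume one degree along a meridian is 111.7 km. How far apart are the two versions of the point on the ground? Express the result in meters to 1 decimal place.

Δlat = 63.8519715 − 63.8520 = -0.0000285°; Δlon = 14.3949280 − 14.3949 = +0.0000280°.
N–S: -0.0000285° × 111700 m/° = -3.18345 m.
E–W at 63.852°: 0.0000280° × 111700 × cos 63.852° = 0.0000280 × 111700 × 0.4407 ≈ 1.37831 m.
Combined displacement = (3.18345² + 1.37831²)^½ ≈ 3.46902 m.

3.5 meters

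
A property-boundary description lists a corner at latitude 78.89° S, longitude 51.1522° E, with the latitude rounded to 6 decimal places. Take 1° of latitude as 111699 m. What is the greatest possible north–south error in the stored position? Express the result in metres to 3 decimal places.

Rounding to 6 decimal places leaves the latitude within ±5e-07° of the true value.
North–south distance: 5e-07° × 111699 m/° = 0.0558495 m.

0.056 metres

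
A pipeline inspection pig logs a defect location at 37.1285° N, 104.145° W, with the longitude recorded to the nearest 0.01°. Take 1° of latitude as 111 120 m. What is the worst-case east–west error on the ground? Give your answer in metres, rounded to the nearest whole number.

Rounding to 2 decimal places leaves the longitude within ±0.005° of the true value.
Parallels shrink by cos φ, so at 37.1285° a degree of longitude is 111120 × 0.7973 ≈ 88594.2 m.
So at most 0.005° × 88594.2 ≈ 442.971 m east–west.

443 metres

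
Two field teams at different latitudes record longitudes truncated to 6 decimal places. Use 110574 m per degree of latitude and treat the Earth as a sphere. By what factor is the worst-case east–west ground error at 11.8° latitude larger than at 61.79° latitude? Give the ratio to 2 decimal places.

Truncating at 6 decimal places can drop up to a full unit in the last place, so the longitude may be off by as much as 1e-06°.
At 11.8°: 1e-06° × 110574 × cos 11.8° = 1e-06 × 110574 × 0.9789 ≈ 0.10824 m.
At 61.79°: 1e-06° × 110574 × cos 61.79° = 1e-06 × 110574 × 0.4727 ≈ 0.052269 m.
The ratio reduces to cos 11.8° / cos 61.79° = 0.9789/0.4727 ≈ 2.0708.

2.07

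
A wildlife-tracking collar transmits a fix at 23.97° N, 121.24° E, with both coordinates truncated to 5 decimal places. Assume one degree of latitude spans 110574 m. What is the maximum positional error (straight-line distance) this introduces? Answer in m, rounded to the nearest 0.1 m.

Truncating at 5 decimal places can drop up to a full unit in the last place, so each coordinate may be off by as much as 1e-05°.
N–S: 1e-05° × 110574 m/° = 1.10574 m.
East–west component at 23.97°: 1e-05° × 110574 × cos 23.97° ≈ 1e-05 × 101038 ≈ 1.01038 m.
The two errors are perpendicular, so the maximum displacement is √(1.10574² + 1.01038²) ≈ 1.49784 m.

1.5 m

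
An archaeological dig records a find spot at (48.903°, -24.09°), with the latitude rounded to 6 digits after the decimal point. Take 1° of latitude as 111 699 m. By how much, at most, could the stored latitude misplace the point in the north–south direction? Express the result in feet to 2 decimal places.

0.18 feet

Rounding to 6 decimal places leaves the latitude within ±5e-07° of the true value.
Along the meridian that is 5e-07° × 111699 m/° = 0.0558495 m.
Converting: 0.0558495 m × 3.2808 ft/m ≈ 0.18323 ft.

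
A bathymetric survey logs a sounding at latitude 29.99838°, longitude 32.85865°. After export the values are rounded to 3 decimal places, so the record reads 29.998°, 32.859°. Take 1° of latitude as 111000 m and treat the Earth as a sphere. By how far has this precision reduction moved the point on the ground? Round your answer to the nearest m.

Δlat = 29.99838 − 29.998 = +0.00038°; Δlon = 32.85865 − 32.859 = -0.00035°.
North–south shift: 0.00038 × 111000 = 42.18 m.
E–W at 29.998°: -0.00035° × 111000 × cos 29.998° = -0.00035 × 111000 × 0.8660 ≈ -33.6458 m.
Hypotenuse of the two orthogonal shifts: √(42.18² + 33.6458²) = 53.9554 m.

54 m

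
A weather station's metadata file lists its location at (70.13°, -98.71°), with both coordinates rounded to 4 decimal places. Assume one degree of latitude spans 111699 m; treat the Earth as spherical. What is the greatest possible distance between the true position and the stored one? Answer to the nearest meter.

Rounding to 4 decimal places leaves each coordinate within ±5e-05° of the true value.
North–south component: 5e-05° × 111699 = 5.58495 m.
Longitude error → 5e-05 × 111699 × cos 70.13° = 5e-05 × 111699 × 0.3399 ≈ 1.89825 m.
Worst case both components are at the extreme and orthogonal: √(5.58495² + 1.89825²) ≈ 5.89873 m.

6 meters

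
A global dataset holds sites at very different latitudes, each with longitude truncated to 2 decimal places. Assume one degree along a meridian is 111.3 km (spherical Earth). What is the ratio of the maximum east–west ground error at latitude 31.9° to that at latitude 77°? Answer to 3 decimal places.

Truncating at 2 decimal places can drop up to a full unit in the last place, so the longitude may be off by as much as 0.01°.
At 31.9°: 0.01° × 111300 × cos 31.9° = 0.01 × 111300 × 0.8490 ≈ 944.91 m.
Error at 77° = 0.01° × 111300 × cos 77° ≈ 1113 × 0.2250 = 250.37 m.
Ratio: 944.91 / 250.37 = cos 31.9° / cos 77° ≈ 3.7740.

3.774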